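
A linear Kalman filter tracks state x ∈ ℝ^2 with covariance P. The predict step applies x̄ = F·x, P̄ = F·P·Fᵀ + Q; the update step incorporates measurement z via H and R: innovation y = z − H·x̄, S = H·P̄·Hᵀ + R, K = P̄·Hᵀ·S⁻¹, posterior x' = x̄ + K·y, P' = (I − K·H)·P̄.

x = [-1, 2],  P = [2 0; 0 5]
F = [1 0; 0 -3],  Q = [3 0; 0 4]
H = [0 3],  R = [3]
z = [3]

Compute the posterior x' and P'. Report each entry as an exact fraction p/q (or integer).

x̄ = F·x = [-1, -6]
P̄ = F·P·Fᵀ + Q = [5 0; 0 49]
y = z − H·x̄ = [21]
S = H·P̄·Hᵀ + R = [444]
K = P̄·Hᵀ·S⁻¹ = [0; 49/148]
x' = x̄ + K·y = [-1, 141/148]
P' = (I − K·H)·P̄ = [5 0; 0 49/148]

x' = [-1, 141/148]
P' = [5 0; 0 49/148]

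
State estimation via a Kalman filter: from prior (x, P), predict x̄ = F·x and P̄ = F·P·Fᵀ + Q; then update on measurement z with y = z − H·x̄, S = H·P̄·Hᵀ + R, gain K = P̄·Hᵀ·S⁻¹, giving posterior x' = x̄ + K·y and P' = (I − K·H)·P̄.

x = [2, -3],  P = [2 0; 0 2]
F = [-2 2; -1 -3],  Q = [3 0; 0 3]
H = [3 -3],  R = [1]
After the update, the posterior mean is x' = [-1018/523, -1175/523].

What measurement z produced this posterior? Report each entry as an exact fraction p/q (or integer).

z = [1]

x̄ = F·x = [-10, 7]
P̄ = F·P·Fᵀ + Q = [19 -8; -8 23]
S = H·P̄·Hᵀ + R = [523]
K = P̄·Hᵀ·S⁻¹ = [81/523; -93/523]
x' − x̄ = [4212/523, -4836/523] = K·y
y = (KᵀK)⁻¹·Kᵀ·(x' − x̄) = [52]
z = y + H·x̄ = [52] + [-51] = [1]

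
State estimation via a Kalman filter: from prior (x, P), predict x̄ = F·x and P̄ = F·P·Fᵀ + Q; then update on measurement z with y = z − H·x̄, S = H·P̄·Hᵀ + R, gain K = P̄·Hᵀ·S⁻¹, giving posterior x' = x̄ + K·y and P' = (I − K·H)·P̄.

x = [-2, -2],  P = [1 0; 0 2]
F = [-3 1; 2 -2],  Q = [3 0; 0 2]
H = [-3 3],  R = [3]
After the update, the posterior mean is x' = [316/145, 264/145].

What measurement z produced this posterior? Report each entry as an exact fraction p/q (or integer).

x̄ = F·x = [4, 0]
P̄ = F·P·Fᵀ + Q = [14 -10; -10 14]
S = H·P̄·Hᵀ + R = [435]
K = P̄·Hᵀ·S⁻¹ = [-24/145; 24/145]
x' − x̄ = [-264/145, 264/145] = K·y
y = (KᵀK)⁻¹·Kᵀ·(x' − x̄) = [11]
z = y + H·x̄ = [11] + [-12] = [-1]

z = [-1]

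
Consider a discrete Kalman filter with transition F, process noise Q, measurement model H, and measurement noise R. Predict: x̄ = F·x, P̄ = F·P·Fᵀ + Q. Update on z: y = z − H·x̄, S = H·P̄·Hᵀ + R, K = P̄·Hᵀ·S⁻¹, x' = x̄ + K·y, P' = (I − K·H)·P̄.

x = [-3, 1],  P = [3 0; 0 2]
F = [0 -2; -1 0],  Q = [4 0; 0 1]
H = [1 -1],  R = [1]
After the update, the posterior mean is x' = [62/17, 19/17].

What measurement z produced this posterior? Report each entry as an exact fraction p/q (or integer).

z = [3]

x̄ = F·x = [-2, 3]
P̄ = F·P·Fᵀ + Q = [12 0; 0 4]
S = H·P̄·Hᵀ + R = [17]
K = P̄·Hᵀ·S⁻¹ = [12/17; -4/17]
x' − x̄ = [96/17, -32/17] = K·y
y = (KᵀK)⁻¹·Kᵀ·(x' − x̄) = [8]
z = y + H·x̄ = [8] + [-5] = [3]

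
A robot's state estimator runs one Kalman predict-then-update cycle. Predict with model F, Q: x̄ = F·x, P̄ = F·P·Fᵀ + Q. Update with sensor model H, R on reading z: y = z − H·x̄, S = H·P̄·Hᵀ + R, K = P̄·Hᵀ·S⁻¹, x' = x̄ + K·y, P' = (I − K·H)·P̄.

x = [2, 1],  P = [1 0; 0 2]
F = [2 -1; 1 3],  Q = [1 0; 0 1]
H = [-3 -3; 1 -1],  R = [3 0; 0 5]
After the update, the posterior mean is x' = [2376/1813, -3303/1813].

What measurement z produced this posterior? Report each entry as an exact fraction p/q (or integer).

x̄ = F·x = [3, 5]
P̄ = F·P·Fᵀ + Q = [7 -4; -4 20]
S = H·P̄·Hᵀ + R = [174 39; 39 40]
K = P̄·Hᵀ·S⁻¹ = [-263/1813 755/1813; -328/1813 -768/1813]
x' − x̄ = [-3063/1813, -12368/1813] = K·y
y = (KᵀK)⁻¹·Kᵀ·(x' − x̄) = [26, 5]
z = y + H·x̄ = [26, 5] + [-24, -2] = [2, 3]

z = [2, 3]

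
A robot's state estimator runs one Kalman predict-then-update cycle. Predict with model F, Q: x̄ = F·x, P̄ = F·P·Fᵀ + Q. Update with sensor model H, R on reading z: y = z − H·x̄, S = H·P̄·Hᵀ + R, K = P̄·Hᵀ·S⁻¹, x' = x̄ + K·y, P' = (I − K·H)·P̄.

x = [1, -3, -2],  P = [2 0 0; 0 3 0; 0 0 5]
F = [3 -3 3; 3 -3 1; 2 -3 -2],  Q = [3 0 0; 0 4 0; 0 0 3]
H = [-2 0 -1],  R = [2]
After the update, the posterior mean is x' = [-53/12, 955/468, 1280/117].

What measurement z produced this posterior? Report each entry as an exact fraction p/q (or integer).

z = [-2]

x̄ = F·x = [6, 10, 15]
P̄ = F·P·Fᵀ + Q = [93 60 9; 60 54 29; 9 29 58]
S = H·P̄·Hᵀ + R = [468]
K = P̄·Hᵀ·S⁻¹ = [-5/12; -149/468; -19/117]
x' − x̄ = [-125/12, -3725/468, -475/117] = K·y
y = (KᵀK)⁻¹·Kᵀ·(x' − x̄) = [25]
z = y + H·x̄ = [25] + [-27] = [-2]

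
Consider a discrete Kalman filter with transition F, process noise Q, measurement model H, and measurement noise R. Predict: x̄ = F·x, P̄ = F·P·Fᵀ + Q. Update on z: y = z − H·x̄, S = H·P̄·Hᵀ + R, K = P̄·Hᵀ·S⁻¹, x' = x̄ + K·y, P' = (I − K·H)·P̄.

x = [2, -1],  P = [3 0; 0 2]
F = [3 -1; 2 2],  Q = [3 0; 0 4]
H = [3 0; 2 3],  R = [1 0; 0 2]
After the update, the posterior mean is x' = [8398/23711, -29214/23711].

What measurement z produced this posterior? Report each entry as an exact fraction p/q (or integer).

x̄ = F·x = [7, 2]
P̄ = F·P·Fᵀ + Q = [32 14; 14 24]
S = H·P̄·Hᵀ + R = [289 318; 318 514]
K = P̄·Hᵀ·S⁻¹ = [7818/23711 53/23711; -5106/23711 7772/23711]
x' − x̄ = [-157579/23711, -76636/23711] = K·y
y = (KᵀK)⁻¹·Kᵀ·(x' − x̄) = [-20, -23]
z = y + H·x̄ = [-20, -23] + [21, 20] = [1, -3]

z = [1, -3]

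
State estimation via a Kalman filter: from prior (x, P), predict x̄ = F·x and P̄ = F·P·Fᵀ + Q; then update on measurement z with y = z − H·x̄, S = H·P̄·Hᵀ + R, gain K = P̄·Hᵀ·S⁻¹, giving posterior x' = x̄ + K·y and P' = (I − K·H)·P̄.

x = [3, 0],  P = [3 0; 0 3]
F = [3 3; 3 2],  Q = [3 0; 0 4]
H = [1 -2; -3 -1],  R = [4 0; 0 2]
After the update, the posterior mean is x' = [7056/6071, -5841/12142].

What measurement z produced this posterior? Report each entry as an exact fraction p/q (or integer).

x̄ = F·x = [9, 9]
P̄ = F·P·Fᵀ + Q = [57 45; 45 43]
S = H·P̄·Hᵀ + R = [53 140; 140 828]
K = P̄·Hᵀ·S⁻¹ = [729/6071 -1707/6071; -2257/6071 -1847/12142]
x' − x̄ = [-47583/6071, -115119/12142] = K·y
y = (KᵀK)⁻¹·Kᵀ·(x' − x̄) = [12, 33]
z = y + H·x̄ = [12, 33] + [-9, -36] = [3, -3]

z = [3, -3]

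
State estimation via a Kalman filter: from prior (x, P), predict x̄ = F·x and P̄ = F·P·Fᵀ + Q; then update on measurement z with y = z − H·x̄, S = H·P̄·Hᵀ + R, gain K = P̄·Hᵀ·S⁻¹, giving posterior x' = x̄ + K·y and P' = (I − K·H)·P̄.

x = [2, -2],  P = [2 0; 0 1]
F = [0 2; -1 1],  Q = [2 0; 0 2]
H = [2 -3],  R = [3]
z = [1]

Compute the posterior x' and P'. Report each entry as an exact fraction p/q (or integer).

x̄ = F·x = [-4, -4]
P̄ = F·P·Fᵀ + Q = [6 2; 2 5]
y = z − H·x̄ = [-3]
S = H·P̄·Hᵀ + R = [48]
K = P̄·Hᵀ·S⁻¹ = [1/8; -11/48]
x' = x̄ + K·y = [-35/8, -53/16]
P' = (I − K·H)·P̄ = [21/4 27/8; 27/8 119/48]

x' = [-35/8, -53/16]
P' = [21/4 27/8; 27/8 119/48]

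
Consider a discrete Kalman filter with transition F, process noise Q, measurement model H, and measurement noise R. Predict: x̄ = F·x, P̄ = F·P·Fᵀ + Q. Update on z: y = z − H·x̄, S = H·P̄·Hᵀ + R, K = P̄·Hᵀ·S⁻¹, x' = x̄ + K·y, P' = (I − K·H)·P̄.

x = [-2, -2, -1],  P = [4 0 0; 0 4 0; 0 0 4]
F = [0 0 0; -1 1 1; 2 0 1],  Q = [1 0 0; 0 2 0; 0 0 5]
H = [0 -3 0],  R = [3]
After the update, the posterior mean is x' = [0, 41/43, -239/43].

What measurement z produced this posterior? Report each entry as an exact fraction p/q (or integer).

z = [-3]

x̄ = F·x = [0, -1, -5]
P̄ = F·P·Fᵀ + Q = [1 0 0; 0 14 -4; 0 -4 25]
S = H·P̄·Hᵀ + R = [129]
K = P̄·Hᵀ·S⁻¹ = [0; -14/43; 4/43]
x' − x̄ = [0, 84/43, -24/43] = K·y
y = (KᵀK)⁻¹·Kᵀ·(x' − x̄) = [-6]
z = y + H·x̄ = [-6] + [3] = [-3]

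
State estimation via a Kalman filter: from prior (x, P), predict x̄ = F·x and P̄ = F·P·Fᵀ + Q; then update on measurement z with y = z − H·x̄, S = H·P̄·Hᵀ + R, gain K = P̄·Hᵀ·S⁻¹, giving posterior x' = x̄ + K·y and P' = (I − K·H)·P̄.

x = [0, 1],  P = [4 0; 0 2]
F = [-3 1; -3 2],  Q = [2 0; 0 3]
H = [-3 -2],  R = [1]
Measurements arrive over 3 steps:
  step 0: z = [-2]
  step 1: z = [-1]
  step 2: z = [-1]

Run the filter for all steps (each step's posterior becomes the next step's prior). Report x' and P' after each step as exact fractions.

step 0: x' = [29/1029, 988/1029], P' = [1160/1029 -1640/1029; -1640/1029 2567/1029]
step 1: x' = [-24573/381541, 228993/381541], P' = [656949/763082 -458866/381541; -458866/381541 732787/381541]
step 2: x' = [23212481/436005913, 26396320/62286559], P' = [375328087/436005913 -74896121/62286559; -74896121/62286559 119591579/62286559]

step 0: x̄ = F·x = [1, 2]
step 0: P̄ = F·P·Fᵀ + Q = [40 40; 40 47]
step 0: y = z − H·x̄ = [5]
step 0: S = H·P̄·Hᵀ + R = [1029]
step 0: K = P̄·Hᵀ·S⁻¹ = [-200/1029; -214/1029]
step 0: x' = x̄ + K·y = [29/1029, 988/1029]
step 0: P' = (I − K·H)·P̄ = [1160/1029 -1640/1029; -1640/1029 2567/1029]
step 1: x̄ = F·x = [901/1029, 1889/1029]
step 1: P̄ = F·P·Fᵀ + Q = [24905/1029 30334/1029; 30334/1029 43475/1029]
step 1: y = z − H·x̄ = [5452/1029]
step 1: S = H·P̄·Hᵀ + R = [763082/1029]
step 1: K = P̄·Hᵀ·S⁻¹ = [-135383/763082; -88976/381541]
step 1: x' = x̄ + K·y = [-24573/381541, 228993/381541]
step 1: P' = (I − K·H)·P̄ = [656949/763082 -458866/381541; -458866/381541 732787/381541]
step 2: x̄ = F·x = [302712/381541, 531705/381541]
step 2: P̄ = F·P·Fᵀ + Q = [14410671/763082 17103277/763082; 17103277/763082 25076867/763082]
step 2: y = z − H·x̄ = [1590005/381541]
step 2: S = H·P̄·Hᵀ + R = [436005913/763082]
step 2: K = P̄·Hᵀ·S⁻¹ = [-77438567/436005913; -14494795/62286559]
step 2: x' = x̄ + K·y = [23212481/436005913, 26396320/62286559]
step 2: P' = (I − K·H)·P̄ = [375328087/436005913 -74896121/62286559; -74896121/62286559 119591579/62286559]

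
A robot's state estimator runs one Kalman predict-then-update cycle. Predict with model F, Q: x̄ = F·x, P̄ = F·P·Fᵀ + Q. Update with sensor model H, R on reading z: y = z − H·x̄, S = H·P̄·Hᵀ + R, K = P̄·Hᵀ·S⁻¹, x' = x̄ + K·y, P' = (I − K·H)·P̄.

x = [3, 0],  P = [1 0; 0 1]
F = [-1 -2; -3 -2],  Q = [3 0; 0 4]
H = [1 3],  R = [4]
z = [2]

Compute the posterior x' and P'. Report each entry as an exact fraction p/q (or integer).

x̄ = F·x = [-3, -9]
P̄ = F·P·Fᵀ + Q = [8 7; 7 17]
y = z − H·x̄ = [32]
S = H·P̄·Hᵀ + R = [207]
K = P̄·Hᵀ·S⁻¹ = [29/207; 58/207]
x' = x̄ + K·y = [307/207, -7/207]
P' = (I − K·H)·P̄ = [815/207 -233/207; -233/207 155/207]

x' = [307/207, -7/207]
P' = [815/207 -233/207; -233/207 155/207]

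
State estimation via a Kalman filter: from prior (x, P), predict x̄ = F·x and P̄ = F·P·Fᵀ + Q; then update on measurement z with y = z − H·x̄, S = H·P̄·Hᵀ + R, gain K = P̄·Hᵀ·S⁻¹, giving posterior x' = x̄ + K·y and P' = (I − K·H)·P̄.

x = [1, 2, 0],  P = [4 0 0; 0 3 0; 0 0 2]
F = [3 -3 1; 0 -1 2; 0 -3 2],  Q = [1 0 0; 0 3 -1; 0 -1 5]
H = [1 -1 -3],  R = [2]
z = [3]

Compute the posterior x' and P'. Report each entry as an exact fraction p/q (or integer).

x' = [-209/163, 17/163, -243/163]
P' = [9958/163 1139/163 2953/163; 1139/163 2163/326 71/326; 2953/163 71/326 2015/326]

x̄ = F·x = [-3, -2, -6]
P̄ = F·P·Fᵀ + Q = [66 13 31; 13 14 16; 31 16 40]
y = z − H·x̄ = [-14]
S = H·P̄·Hᵀ + R = [326]
K = P̄·Hᵀ·S⁻¹ = [-20/163; -49/326; -105/326]
x' = x̄ + K·y = [-209/163, 17/163, -243/163]
P' = (I − K·H)·P̄ = [9958/163 1139/163 2953/163; 1139/163 2163/326 71/326; 2953/163 71/326 2015/326]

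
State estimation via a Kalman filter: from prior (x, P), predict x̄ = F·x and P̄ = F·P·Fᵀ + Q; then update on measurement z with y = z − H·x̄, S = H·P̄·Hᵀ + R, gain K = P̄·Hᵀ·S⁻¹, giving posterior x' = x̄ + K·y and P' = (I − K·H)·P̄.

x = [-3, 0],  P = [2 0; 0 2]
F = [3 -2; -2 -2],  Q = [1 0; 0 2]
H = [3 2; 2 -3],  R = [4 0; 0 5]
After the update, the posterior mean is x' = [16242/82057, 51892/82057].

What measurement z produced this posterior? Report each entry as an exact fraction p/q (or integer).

x̄ = F·x = [-9, 6]
P̄ = F·P·Fᵀ + Q = [27 -4; -4 18]
S = H·P̄·Hᵀ + R = [271 74; 74 323]
K = P̄·Hᵀ·S⁻¹ = [18695/82057 12484/82057; 12340/82057 -18578/82057]
x' − x̄ = [754755/82057, -440450/82057] = K·y
y = (KᵀK)⁻¹·Kᵀ·(x' − x̄) = [17, 35]
z = y + H·x̄ = [17, 35] + [-15, -36] = [2, -1]

z = [2, -1]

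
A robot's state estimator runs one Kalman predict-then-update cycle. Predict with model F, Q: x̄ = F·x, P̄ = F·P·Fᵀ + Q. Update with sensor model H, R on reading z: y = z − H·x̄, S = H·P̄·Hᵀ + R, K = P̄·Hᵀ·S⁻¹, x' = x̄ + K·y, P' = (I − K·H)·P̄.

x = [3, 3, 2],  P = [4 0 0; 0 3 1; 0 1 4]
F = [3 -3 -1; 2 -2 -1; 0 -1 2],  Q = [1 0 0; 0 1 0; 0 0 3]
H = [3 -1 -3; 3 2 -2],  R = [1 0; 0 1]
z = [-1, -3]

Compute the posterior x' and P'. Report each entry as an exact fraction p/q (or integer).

x̄ = F·x = [-2, -2, 1]
P̄ = F·P·Fᵀ + Q = [74 51 -4; 51 37 -5; -4 -5 18]
y = z − H·x̄ = [6, 9]
S = H·P̄·Hᵀ + R = [602 933; 933 1587]
K = P̄·Hᵀ·S⁻¹ = [-1289/5659 5825/16977; -4408/28295 6817/28295; -14231/28295 21997/84885]
x' = x̄ + K·y = [-1577/5659, -4337/5659, 1780/5659]
P' = (I − K·H)·P̄ = [30059/16977 -2707/5659 34055/16977; -2707/5659 8734/28295 -14977/28295; 34055/16977 -14977/28295 199483/84885]

x' = [-1577/5659, -4337/5659, 1780/5659]
P' = [30059/16977 -2707/5659 34055/16977; -2707/5659 8734/28295 -14977/28295; 34055/16977 -14977/28295 199483/84885]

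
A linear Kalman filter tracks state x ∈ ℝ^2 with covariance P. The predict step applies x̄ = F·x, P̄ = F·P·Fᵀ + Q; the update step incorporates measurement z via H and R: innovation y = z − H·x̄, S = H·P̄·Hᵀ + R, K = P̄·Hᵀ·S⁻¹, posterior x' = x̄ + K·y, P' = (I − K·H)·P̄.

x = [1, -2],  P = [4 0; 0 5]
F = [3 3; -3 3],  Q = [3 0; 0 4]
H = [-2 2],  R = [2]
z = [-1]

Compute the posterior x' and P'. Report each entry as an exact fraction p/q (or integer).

x' = [-578/101, -1891/303]
P' = [4734/101 4709/101; 4709/101 14203/303]

x̄ = F·x = [-3, -9]
P̄ = F·P·Fᵀ + Q = [84 9; 9 85]
y = z − H·x̄ = [11]
S = H·P̄·Hᵀ + R = [606]
K = P̄·Hᵀ·S⁻¹ = [-25/101; 76/303]
x' = x̄ + K·y = [-578/101, -1891/303]
P' = (I − K·H)·P̄ = [4734/101 4709/101; 4709/101 14203/303]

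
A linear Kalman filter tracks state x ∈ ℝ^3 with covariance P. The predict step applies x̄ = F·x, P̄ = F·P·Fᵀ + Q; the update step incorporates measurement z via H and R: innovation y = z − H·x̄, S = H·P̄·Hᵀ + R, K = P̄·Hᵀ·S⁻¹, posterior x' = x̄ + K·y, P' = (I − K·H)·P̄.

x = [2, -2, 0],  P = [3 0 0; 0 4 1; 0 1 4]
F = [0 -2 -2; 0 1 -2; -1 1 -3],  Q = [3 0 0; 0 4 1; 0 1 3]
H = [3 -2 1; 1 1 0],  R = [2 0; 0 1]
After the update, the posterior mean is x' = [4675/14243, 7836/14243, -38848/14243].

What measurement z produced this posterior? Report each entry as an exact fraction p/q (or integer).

x̄ = F·x = [4, -2, -4]
P̄ = F·P·Fᵀ + Q = [43 10 20; 10 20 24; 20 24 40]
S = H·P̄·Hᵀ + R = [413 143; 143 84]
K = P̄·Hᵀ·S⁻¹ = [3257/14243 3442/14243; -3114/14243 10388/14243; -1924/14243 10736/14243]
x' − x̄ = [-52297/14243, 36322/14243, 18124/14243] = K·y
y = (KᵀK)⁻¹·Kᵀ·(x' − x̄) = [-15, -1]
z = y + H·x̄ = [-15, -1] + [12, 2] = [-3, 1]

z = [-3, 1]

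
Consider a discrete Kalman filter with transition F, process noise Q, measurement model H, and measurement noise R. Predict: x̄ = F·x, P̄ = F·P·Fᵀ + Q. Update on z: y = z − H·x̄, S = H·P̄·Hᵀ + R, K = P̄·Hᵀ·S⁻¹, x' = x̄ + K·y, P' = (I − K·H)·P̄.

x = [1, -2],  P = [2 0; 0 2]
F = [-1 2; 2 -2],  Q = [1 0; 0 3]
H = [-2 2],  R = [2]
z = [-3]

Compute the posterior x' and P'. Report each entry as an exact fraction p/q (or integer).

x' = [30/109, -121/109]
P' = [141/109 118/109; 118/109 149/109]

x̄ = F·x = [-5, 6]
P̄ = F·P·Fᵀ + Q = [11 -12; -12 19]
y = z − H·x̄ = [-25]
S = H·P̄·Hᵀ + R = [218]
K = P̄·Hᵀ·S⁻¹ = [-23/109; 31/109]
x' = x̄ + K·y = [30/109, -121/109]
P' = (I − K·H)·P̄ = [141/109 118/109; 118/109 149/109]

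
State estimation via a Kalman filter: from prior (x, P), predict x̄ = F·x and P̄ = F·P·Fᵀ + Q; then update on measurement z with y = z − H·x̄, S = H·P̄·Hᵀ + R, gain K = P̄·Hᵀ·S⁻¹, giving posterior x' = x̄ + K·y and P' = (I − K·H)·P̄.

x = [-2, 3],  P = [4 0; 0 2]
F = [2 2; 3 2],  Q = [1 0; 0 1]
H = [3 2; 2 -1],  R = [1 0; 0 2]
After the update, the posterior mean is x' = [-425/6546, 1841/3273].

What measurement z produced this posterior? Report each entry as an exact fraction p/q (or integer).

x̄ = F·x = [2, 0]
P̄ = F·P·Fᵀ + Q = [25 32; 32 45]
S = H·P̄·Hᵀ + R = [790 92; 92 19]
K = P̄·Hᵀ·S⁻¹ = [985/6546 716/3273; 893/3273 -1051/3273]
x' − x̄ = [-13517/6546, 1841/3273] = K·y
y = (KᵀK)⁻¹·Kᵀ·(x' − x̄) = [-5, -6]
z = y + H·x̄ = [-5, -6] + [6, 4] = [1, -2]

z = [1, -2]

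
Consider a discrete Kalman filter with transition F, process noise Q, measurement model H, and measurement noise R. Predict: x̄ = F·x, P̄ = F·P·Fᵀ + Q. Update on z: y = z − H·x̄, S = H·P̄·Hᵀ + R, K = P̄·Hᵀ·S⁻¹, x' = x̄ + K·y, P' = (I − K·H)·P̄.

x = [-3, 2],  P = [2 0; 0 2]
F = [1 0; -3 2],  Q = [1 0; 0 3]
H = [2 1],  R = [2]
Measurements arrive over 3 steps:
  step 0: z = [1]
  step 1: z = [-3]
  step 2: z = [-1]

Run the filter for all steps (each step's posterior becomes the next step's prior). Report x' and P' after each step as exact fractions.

step 0: x̄ = F·x = [-3, 13]
step 0: P̄ = F·P·Fᵀ + Q = [3 -6; -6 29]
step 0: y = z − H·x̄ = [-6]
step 0: S = H·P̄·Hᵀ + R = [19]
step 0: K = P̄·Hᵀ·S⁻¹ = [0; 17/19]
step 0: x' = x̄ + K·y = [-3, 145/19]
step 0: P' = (I − K·H)·P̄ = [3 -6; -6 262/19]
step 1: x̄ = F·x = [-3, 461/19]
step 1: P̄ = F·P·Fᵀ + Q = [4 -21; -21 2986/19]
step 1: y = z − H·x̄ = [-404/19]
step 1: S = H·P̄·Hᵀ + R = [1732/19]
step 1: K = P̄·Hᵀ·S⁻¹ = [-247/1732; 547/433]
step 1: x' = x̄ + K·y = [14/433, -1125/433]
step 1: P' = (I − K·H)·P̄ = [3717/1732 -1982/433; -1982/433 5058/433]
step 2: x̄ = F·x = [14/433, -2292/433]
step 2: P̄ = F·P·Fᵀ + Q = [5449/1732 -27007/1732; -27007/1732 214713/1732]
step 2: y = z − H·x̄ = [1831/433]
step 2: S = H·P̄·Hᵀ + R = [131945/1732]
step 2: K = P̄·Hᵀ·S⁻¹ = [-16109/131945; 14609/11995]
step 2: x' = x̄ + K·y = [-63853/131945, -1717/11995]
step 2: P' = (I − K·H)·P̄ = [265282/131945 -51162/11995; -51162/11995 131542/11995]

step 0: x' = [-3, 145/19], P' = [3 -6; -6 262/19]
step 1: x' = [14/433, -1125/433], P' = [3717/1732 -1982/433; -1982/433 5058/433]
step 2: x' = [-63853/131945, -1717/11995], P' = [265282/131945 -51162/11995; -51162/11995 131542/11995]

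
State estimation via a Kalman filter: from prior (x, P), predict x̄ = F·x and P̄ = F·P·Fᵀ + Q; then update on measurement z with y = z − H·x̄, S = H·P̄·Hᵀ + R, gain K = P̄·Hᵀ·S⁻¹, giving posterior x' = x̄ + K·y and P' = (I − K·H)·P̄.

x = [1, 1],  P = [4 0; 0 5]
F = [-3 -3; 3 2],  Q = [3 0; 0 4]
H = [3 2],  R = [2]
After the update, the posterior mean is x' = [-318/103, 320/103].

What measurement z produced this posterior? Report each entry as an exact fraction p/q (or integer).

x̄ = F·x = [-6, 5]
P̄ = F·P·Fᵀ + Q = [84 -66; -66 60]
S = H·P̄·Hᵀ + R = [206]
K = P̄·Hᵀ·S⁻¹ = [60/103; -39/103]
x' − x̄ = [300/103, -195/103] = K·y
y = (KᵀK)⁻¹·Kᵀ·(x' − x̄) = [5]
z = y + H·x̄ = [5] + [-8] = [-3]

z = [-3]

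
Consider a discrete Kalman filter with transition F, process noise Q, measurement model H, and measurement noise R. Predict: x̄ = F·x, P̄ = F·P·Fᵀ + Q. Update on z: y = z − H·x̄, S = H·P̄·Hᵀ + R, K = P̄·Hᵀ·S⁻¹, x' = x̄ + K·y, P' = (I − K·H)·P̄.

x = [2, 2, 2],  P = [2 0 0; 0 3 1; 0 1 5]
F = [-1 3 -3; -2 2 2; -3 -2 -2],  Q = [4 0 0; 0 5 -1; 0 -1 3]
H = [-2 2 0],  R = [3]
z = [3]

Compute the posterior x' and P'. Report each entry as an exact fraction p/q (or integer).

x' = [62/173, 326/173, -2140/173]
P' = [12644/519 12440/519 -3442/519; 12440/519 12623/519 -3583/519; -3442/519 -3583/519 22823/519]

x̄ = F·x = [-2, 4, -14]
P̄ = F·P·Fᵀ + Q = [60 -8 18; -8 53 -29; 18 -29 61]
y = z − H·x̄ = [-9]
S = H·P̄·Hᵀ + R = [519]
K = P̄·Hᵀ·S⁻¹ = [-136/519; 122/519; -94/519]
x' = x̄ + K·y = [62/173, 326/173, -2140/173]
P' = (I − K·H)·P̄ = [12644/519 12440/519 -3442/519; 12440/519 12623/519 -3583/519; -3442/519 -3583/519 22823/519]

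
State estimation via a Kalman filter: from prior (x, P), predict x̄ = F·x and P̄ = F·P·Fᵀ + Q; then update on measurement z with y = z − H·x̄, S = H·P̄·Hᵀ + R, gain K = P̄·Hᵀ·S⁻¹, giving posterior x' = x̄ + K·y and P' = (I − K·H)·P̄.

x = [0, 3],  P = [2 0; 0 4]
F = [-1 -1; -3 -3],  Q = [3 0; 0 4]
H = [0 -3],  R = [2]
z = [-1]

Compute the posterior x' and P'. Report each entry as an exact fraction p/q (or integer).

x' = [-15/131, 39/131]
P' = [450/131 9/131; 9/131 29/131]

x̄ = F·x = [-3, -9]
P̄ = F·P·Fᵀ + Q = [9 18; 18 58]
y = z − H·x̄ = [-28]
S = H·P̄·Hᵀ + R = [524]
K = P̄·Hᵀ·S⁻¹ = [-27/262; -87/262]
x' = x̄ + K·y = [-15/131, 39/131]
P' = (I − K·H)·P̄ = [450/131 9/131; 9/131 29/131]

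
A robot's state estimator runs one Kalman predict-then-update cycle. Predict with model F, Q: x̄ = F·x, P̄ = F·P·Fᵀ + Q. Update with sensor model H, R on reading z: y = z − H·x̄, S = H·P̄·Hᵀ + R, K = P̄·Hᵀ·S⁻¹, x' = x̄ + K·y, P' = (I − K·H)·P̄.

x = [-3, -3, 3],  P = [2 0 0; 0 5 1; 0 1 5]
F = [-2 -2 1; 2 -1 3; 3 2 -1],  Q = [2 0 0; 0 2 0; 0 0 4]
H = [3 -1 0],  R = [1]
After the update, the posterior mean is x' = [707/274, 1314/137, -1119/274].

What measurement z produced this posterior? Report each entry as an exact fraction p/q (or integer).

x̄ = F·x = [15, 6, -18]
P̄ = F·P·Fᵀ + Q = [31 10 -33; 10 54 -6; -33 -6 43]
S = H·P̄·Hᵀ + R = [274]
K = P̄·Hᵀ·S⁻¹ = [83/274; -12/137; -93/274]
x' − x̄ = [-3403/274, 492/137, 3813/274] = K·y
y = (KᵀK)⁻¹·Kᵀ·(x' − x̄) = [-41]
z = y + H·x̄ = [-41] + [39] = [-2]

z = [-2]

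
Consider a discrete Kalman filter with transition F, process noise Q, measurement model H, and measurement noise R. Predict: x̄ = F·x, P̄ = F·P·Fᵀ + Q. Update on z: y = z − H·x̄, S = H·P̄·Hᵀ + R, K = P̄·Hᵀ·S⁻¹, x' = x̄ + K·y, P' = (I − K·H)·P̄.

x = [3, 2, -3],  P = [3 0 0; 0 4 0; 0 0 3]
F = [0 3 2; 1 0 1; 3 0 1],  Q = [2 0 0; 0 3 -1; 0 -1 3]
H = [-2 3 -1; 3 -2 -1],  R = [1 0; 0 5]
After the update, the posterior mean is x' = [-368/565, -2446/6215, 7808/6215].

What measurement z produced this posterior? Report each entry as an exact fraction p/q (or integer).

z = [-1, -2]

x̄ = F·x = [0, 0, 6]
P̄ = F·P·Fᵀ + Q = [50 6 6; 6 9 11; 6 11 33]
S = H·P̄·Hᵀ + R = [201 -260; -260 460]
K = P̄·Hᵀ·S⁻¹ = [-28/113 83/565; -51/1243 -1171/24860; -757/1243 -10557/24860]
x' − x̄ = [-368/565, -2446/6215, -29482/6215] = K·y
y = (KᵀK)⁻¹·Kᵀ·(x' − x̄) = [5, 4]
z = y + H·x̄ = [5, 4] + [-6, -6] = [-1, -2]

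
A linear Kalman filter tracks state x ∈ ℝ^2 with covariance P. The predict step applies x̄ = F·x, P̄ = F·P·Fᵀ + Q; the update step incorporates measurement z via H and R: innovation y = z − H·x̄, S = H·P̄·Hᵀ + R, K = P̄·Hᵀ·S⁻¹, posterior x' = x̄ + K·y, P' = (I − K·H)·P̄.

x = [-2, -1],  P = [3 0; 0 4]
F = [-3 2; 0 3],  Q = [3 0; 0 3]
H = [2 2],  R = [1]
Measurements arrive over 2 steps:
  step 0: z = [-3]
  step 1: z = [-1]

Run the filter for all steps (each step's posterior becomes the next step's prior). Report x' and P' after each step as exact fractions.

step 0: x' = [1432/533, -2229/533], P' = [4918/533 -4848/533; -4848/533 4911/533]
step 1: x' = [1661820/1263233, -2308611/1263233], P' = [2532873/1263233 -2336094/1263233; -2336094/1263233 2454990/1263233]

step 0: x̄ = F·x = [4, -3]
step 0: P̄ = F·P·Fᵀ + Q = [46 24; 24 39]
step 0: y = z − H·x̄ = [-5]
step 0: S = H·P̄·Hᵀ + R = [533]
step 0: K = P̄·Hᵀ·S⁻¹ = [140/533; 126/533]
step 0: x' = x̄ + K·y = [1432/533, -2229/533]
step 0: P' = (I − K·H)·P̄ = [4918/533 -4848/533; -4848/533 4911/533]
step 1: x̄ = F·x = [-8754/533, -6687/533]
step 1: P̄ = F·P·Fᵀ + Q = [123681/533 73098/533; 73098/533 45798/533]
step 1: y = z − H·x̄ = [30349/533]
step 1: S = H·P̄·Hᵀ + R = [1263233/533]
step 1: K = P̄·Hᵀ·S⁻¹ = [393558/1263233; 237792/1263233]
step 1: x' = x̄ + K·y = [1661820/1263233, -2308611/1263233]
step 1: P' = (I − K·H)·P̄ = [2532873/1263233 -2336094/1263233; -2336094/1263233 2454990/1263233]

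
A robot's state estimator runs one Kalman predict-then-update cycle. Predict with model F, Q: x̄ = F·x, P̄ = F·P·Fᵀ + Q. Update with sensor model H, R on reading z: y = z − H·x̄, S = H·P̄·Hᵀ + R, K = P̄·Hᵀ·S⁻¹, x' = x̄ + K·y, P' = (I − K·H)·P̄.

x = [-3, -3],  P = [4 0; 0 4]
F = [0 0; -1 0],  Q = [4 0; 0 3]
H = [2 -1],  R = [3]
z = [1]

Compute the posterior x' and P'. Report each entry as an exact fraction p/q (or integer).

x̄ = F·x = [0, 3]
P̄ = F·P·Fᵀ + Q = [4 0; 0 7]
y = z − H·x̄ = [4]
S = H·P̄·Hᵀ + R = [26]
K = P̄·Hᵀ·S⁻¹ = [4/13; -7/26]
x' = x̄ + K·y = [16/13, 25/13]
P' = (I − K·H)·P̄ = [20/13 28/13; 28/13 133/26]

x' = [16/13, 25/13]
P' = [20/13 28/13; 28/13 133/26]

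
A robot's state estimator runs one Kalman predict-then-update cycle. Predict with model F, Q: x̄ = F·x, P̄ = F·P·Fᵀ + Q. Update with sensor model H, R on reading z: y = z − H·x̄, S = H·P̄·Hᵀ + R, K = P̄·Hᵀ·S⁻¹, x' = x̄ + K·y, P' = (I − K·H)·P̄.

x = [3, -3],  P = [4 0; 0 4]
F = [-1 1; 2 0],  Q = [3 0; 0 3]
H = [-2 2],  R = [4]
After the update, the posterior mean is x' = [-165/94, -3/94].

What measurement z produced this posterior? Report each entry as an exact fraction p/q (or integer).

z = [3]

x̄ = F·x = [-6, 6]
P̄ = F·P·Fᵀ + Q = [11 -8; -8 19]
S = H·P̄·Hᵀ + R = [188]
K = P̄·Hᵀ·S⁻¹ = [-19/94; 27/94]
x' − x̄ = [399/94, -567/94] = K·y
y = (KᵀK)⁻¹·Kᵀ·(x' − x̄) = [-21]
z = y + H·x̄ = [-21] + [24] = [3]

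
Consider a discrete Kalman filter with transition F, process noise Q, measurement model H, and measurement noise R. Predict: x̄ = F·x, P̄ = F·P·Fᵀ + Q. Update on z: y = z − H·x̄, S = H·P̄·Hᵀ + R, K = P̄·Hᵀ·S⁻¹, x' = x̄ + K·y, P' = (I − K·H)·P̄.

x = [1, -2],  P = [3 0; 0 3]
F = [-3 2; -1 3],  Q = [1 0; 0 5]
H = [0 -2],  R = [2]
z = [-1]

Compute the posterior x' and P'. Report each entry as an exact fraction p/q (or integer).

x̄ = F·x = [-7, -7]
P̄ = F·P·Fᵀ + Q = [40 27; 27 35]
y = z − H·x̄ = [-15]
S = H·P̄·Hᵀ + R = [142]
K = P̄·Hᵀ·S⁻¹ = [-27/71; -35/71]
x' = x̄ + K·y = [-92/71, 28/71]
P' = (I − K·H)·P̄ = [1382/71 27/71; 27/71 35/71]

x' = [-92/71, 28/71]
P' = [1382/71 27/71; 27/71 35/71]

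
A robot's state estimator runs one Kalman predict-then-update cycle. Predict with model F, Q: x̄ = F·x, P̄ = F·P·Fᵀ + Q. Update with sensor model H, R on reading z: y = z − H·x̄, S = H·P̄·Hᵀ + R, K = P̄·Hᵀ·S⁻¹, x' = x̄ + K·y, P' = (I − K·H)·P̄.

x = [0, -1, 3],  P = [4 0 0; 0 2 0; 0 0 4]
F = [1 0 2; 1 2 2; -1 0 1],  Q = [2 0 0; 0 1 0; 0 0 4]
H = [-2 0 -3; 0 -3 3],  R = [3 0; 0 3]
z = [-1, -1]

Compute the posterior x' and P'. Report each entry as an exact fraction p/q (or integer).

x̄ = F·x = [6, 4, 3]
P̄ = F·P·Fᵀ + Q = [22 20 4; 20 29 4; 4 4 12]
y = z − H·x̄ = [20, 2]
S = H·P̄·Hᵀ + R = [247 24; 24 300]
K = P̄·Hᵀ·S⁻¹ = [-1304/6127 -876/6127; -1150/6127 -5759/24508; -1148/6127 582/6127]
x' = x̄ + K·y = [8930/6127, -2743/12254, -3415/6127]
P' = (I − K·H)·P̄ = [19722/6127 -10968/6127 -11844/6127; -10968/6127 39607/24508 8462/6127; -11844/6127 8462/6127 9044/6127]

x' = [8930/6127, -2743/12254, -3415/6127]
P' = [19722/6127 -10968/6127 -11844/6127; -10968/6127 39607/24508 8462/6127; -11844/6127 8462/6127 9044/6127]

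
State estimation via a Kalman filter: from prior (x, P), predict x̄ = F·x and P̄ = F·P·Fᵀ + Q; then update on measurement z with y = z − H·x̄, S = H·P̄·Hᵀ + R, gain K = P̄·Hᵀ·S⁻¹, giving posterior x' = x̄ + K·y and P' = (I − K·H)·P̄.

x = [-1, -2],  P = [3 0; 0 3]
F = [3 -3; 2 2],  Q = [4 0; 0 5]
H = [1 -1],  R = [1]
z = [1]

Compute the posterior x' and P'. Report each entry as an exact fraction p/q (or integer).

x̄ = F·x = [3, -6]
P̄ = F·P·Fᵀ + Q = [58 0; 0 29]
y = z − H·x̄ = [-8]
S = H·P̄·Hᵀ + R = [88]
K = P̄·Hᵀ·S⁻¹ = [29/44; -29/88]
x' = x̄ + K·y = [-25/11, -37/11]
P' = (I − K·H)·P̄ = [435/22 841/44; 841/44 1711/88]

x' = [-25/11, -37/11]
P' = [435/22 841/44; 841/44 1711/88]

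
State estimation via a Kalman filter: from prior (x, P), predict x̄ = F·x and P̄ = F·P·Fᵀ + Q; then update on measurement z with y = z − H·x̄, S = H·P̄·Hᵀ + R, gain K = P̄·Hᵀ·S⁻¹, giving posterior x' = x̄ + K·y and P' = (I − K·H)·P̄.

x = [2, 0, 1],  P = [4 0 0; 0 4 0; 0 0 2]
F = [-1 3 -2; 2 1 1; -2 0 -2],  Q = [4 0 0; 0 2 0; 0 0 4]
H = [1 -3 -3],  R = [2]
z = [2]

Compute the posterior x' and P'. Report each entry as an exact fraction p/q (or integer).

x' = [-42/11, 49/11, -70/11]
P' = [1708/33 8/11 544/33; 8/11 240/11 -236/11; 544/33 -236/11 892/33]

x̄ = F·x = [-4, 5, -6]
P̄ = F·P·Fᵀ + Q = [52 0 16; 0 24 -20; 16 -20 28]
y = z − H·x̄ = [3]
S = H·P̄·Hᵀ + R = [66]
K = P̄·Hᵀ·S⁻¹ = [2/33; -2/11; -4/33]
x' = x̄ + K·y = [-42/11, 49/11, -70/11]
P' = (I − K·H)·P̄ = [1708/33 8/11 544/33; 8/11 240/11 -236/11; 544/33 -236/11 892/33]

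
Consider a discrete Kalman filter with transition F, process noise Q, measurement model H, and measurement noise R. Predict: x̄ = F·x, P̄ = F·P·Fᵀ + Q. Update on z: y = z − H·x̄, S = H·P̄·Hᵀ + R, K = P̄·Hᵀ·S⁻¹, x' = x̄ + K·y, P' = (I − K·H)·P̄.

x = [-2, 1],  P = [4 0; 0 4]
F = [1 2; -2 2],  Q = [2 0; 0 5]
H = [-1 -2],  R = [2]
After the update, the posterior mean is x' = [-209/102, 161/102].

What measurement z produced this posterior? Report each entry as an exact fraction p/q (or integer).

z = [-1]

x̄ = F·x = [0, 6]
P̄ = F·P·Fᵀ + Q = [22 8; 8 37]
S = H·P̄·Hᵀ + R = [204]
K = P̄·Hᵀ·S⁻¹ = [-19/102; -41/102]
x' − x̄ = [-209/102, -451/102] = K·y
y = (KᵀK)⁻¹·Kᵀ·(x' − x̄) = [11]
z = y + H·x̄ = [11] + [-12] = [-1]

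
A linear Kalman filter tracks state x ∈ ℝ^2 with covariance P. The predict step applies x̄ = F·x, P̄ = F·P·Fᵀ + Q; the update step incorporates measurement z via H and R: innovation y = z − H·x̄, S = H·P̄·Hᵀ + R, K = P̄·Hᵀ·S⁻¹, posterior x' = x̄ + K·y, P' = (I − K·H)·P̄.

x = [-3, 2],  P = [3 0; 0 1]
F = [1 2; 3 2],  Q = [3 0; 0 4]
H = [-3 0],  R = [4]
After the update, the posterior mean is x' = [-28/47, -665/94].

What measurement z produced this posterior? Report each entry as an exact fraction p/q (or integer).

z = [2]

x̄ = F·x = [1, -5]
P̄ = F·P·Fᵀ + Q = [10 13; 13 35]
S = H·P̄·Hᵀ + R = [94]
K = P̄·Hᵀ·S⁻¹ = [-15/47; -39/94]
x' − x̄ = [-75/47, -195/94] = K·y
y = (KᵀK)⁻¹·Kᵀ·(x' − x̄) = [5]
z = y + H·x̄ = [5] + [-3] = [2]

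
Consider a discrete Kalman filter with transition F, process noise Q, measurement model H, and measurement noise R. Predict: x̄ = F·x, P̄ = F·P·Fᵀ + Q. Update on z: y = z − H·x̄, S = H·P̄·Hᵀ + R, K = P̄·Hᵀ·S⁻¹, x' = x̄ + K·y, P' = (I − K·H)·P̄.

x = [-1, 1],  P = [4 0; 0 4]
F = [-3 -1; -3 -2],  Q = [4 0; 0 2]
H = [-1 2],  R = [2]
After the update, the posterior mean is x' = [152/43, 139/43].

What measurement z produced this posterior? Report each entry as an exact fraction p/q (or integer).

z = [3]

x̄ = F·x = [2, 1]
P̄ = F·P·Fᵀ + Q = [44 44; 44 54]
S = H·P̄·Hᵀ + R = [86]
K = P̄·Hᵀ·S⁻¹ = [22/43; 32/43]
x' − x̄ = [66/43, 96/43] = K·y
y = (KᵀK)⁻¹·Kᵀ·(x' − x̄) = [3]
z = y + H·x̄ = [3] + [0] = [3]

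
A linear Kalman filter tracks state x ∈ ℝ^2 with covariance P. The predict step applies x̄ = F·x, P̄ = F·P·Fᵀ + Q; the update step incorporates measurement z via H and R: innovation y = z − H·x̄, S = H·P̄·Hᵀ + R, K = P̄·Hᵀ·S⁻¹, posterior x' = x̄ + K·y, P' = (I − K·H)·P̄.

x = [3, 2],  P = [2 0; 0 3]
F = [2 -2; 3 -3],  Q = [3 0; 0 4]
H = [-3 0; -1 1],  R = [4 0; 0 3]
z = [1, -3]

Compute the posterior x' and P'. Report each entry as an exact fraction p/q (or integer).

x' = [-220/681, -6961/2724]
P' = [296/681 317/681; 317/681 7625/2724]

x̄ = F·x = [2, 3]
P̄ = F·P·Fᵀ + Q = [23 30; 30 49]
y = z − H·x̄ = [7, -4]
S = H·P̄·Hᵀ + R = [211 -21; -21 15]
K = P̄·Hᵀ·S⁻¹ = [-74/227 7/681; -317/908 2119/2724]
x' = x̄ + K·y = [-220/681, -6961/2724]
P' = (I − K·H)·P̄ = [296/681 317/681; 317/681 7625/2724]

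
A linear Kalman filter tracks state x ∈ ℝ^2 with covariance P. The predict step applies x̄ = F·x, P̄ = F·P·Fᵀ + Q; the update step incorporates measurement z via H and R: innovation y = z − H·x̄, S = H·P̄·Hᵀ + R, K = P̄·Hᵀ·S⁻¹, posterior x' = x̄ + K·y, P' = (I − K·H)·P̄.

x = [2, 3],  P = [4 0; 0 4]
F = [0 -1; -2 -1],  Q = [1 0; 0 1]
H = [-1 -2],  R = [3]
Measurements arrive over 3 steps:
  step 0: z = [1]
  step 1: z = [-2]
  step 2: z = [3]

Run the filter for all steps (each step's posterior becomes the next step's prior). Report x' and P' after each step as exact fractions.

step 0: x' = [-29/27, -5/27], P' = [371/108 -83/54; -83/54 38/27]
step 1: x' = [265/1046, 1029/1046], P' = [2495/1046 -1285/1046; -1285/1046 1385/1046]
step 2: x' = [-29368/29913, -31699/29913], P' = [69517/29913 -34667/29913; -34667/29913 37369/29913]

step 0: x̄ = F·x = [-3, -7]
step 0: P̄ = F·P·Fᵀ + Q = [5 4; 4 21]
step 0: y = z − H·x̄ = [-16]
step 0: S = H·P̄·Hᵀ + R = [108]
step 0: K = P̄·Hᵀ·S⁻¹ = [-13/108; -23/54]
step 0: x' = x̄ + K·y = [-29/27, -5/27]
step 0: P' = (I − K·H)·P̄ = [371/108 -83/54; -83/54 38/27]
step 1: x̄ = F·x = [5/27, 7/3]
step 1: P̄ = F·P·Fᵀ + Q = [65/27 -5/3; -5/3 10]
step 1: y = z − H·x̄ = [77/27]
step 1: S = H·P̄·Hᵀ + R = [1046/27]
step 1: K = P̄·Hᵀ·S⁻¹ = [25/1046; -495/1046]
step 1: x' = x̄ + K·y = [265/1046, 1029/1046]
step 1: P' = (I − K·H)·P̄ = [2495/1046 -1285/1046; -1285/1046 1385/1046]
step 2: x̄ = F·x = [-1029/1046, -1559/1046]
step 2: P̄ = F·P·Fᵀ + Q = [2431/1046 -1185/1046; -1185/1046 7271/1046]
step 2: y = z − H·x̄ = [-1009/1046]
step 2: S = H·P̄·Hᵀ + R = [29913/1046]
step 2: K = P̄·Hᵀ·S⁻¹ = [-61/29913; -13357/29913]
step 2: x' = x̄ + K·y = [-29368/29913, -31699/29913]
step 2: P' = (I − K·H)·P̄ = [69517/29913 -34667/29913; -34667/29913 37369/29913]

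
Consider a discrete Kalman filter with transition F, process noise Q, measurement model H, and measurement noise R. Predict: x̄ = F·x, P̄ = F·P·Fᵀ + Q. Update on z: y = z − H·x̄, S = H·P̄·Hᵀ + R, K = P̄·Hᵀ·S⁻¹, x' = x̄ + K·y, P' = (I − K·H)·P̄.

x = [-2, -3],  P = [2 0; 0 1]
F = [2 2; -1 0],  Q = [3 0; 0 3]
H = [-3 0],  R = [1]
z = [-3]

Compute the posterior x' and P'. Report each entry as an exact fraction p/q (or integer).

x̄ = F·x = [-10, 2]
P̄ = F·P·Fᵀ + Q = [15 -4; -4 5]
y = z − H·x̄ = [-33]
S = H·P̄·Hᵀ + R = [136]
K = P̄·Hᵀ·S⁻¹ = [-45/136; 3/34]
x' = x̄ + K·y = [125/136, -31/34]
P' = (I − K·H)·P̄ = [15/136 -1/34; -1/34 67/17]

x' = [125/136, -31/34]
P' = [15/136 -1/34; -1/34 67/17]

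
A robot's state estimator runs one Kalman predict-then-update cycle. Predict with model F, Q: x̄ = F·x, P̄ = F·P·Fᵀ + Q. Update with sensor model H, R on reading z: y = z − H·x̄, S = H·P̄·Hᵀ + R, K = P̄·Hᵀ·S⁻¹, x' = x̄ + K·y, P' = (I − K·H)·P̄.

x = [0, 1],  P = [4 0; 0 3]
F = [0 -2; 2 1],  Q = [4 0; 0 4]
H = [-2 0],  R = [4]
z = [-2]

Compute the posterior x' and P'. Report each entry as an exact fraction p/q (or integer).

x' = [14/17, -1/17]
P' = [16/17 -6/17; -6/17 355/17]

x̄ = F·x = [-2, 1]
P̄ = F·P·Fᵀ + Q = [16 -6; -6 23]
y = z − H·x̄ = [-6]
S = H·P̄·Hᵀ + R = [68]
K = P̄·Hᵀ·S⁻¹ = [-8/17; 3/17]
x' = x̄ + K·y = [14/17, -1/17]
P' = (I − K·H)·P̄ = [16/17 -6/17; -6/17 355/17]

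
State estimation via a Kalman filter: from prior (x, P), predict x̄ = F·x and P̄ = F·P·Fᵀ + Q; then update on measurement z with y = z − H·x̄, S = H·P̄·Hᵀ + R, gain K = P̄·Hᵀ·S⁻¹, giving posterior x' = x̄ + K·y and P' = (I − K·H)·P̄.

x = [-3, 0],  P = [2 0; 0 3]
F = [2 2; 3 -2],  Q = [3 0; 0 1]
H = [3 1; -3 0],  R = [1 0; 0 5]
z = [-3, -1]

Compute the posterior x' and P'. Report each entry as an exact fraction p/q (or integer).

x' = [474/1117, -4938/1117]
P' = [3680/7819 -10695/7819; -10695/7819 38657/7819]

x̄ = F·x = [-6, -9]
P̄ = F·P·Fᵀ + Q = [23 0; 0 31]
y = z − H·x̄ = [24, -19]
S = H·P̄·Hᵀ + R = [239 -207; -207 212]
K = P̄·Hᵀ·S⁻¹ = [345/7819 -2208/7819; 6572/7819 6417/7819]
x' = x̄ + K·y = [474/1117, -4938/1117]
P' = (I − K·H)·P̄ = [3680/7819 -10695/7819; -10695/7819 38657/7819]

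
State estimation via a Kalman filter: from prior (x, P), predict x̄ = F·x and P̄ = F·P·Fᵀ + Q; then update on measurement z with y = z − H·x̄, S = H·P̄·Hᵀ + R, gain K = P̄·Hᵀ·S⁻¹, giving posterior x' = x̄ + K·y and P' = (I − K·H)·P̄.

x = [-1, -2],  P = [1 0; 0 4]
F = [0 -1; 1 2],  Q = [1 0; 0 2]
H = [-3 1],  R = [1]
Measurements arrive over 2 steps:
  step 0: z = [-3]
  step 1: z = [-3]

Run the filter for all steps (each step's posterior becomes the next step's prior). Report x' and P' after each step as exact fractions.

step 0: x̄ = F·x = [2, -5]
step 0: P̄ = F·P·Fᵀ + Q = [5 -8; -8 19]
step 0: y = z − H·x̄ = [8]
step 0: S = H·P̄·Hᵀ + R = [113]
step 0: K = P̄·Hᵀ·S⁻¹ = [-23/113; 43/113]
step 0: x' = x̄ + K·y = [42/113, -221/113]
step 0: P' = (I − K·H)·P̄ = [36/113 85/113; 85/113 298/113]
step 1: x̄ = F·x = [221/113, -400/113]
step 1: P̄ = F·P·Fᵀ + Q = [411/113 -681/113; -681/113 1794/113]
step 1: y = z − H·x̄ = [724/113]
step 1: S = H·P̄·Hᵀ + R = [9692/113]
step 1: K = P̄·Hᵀ·S⁻¹ = [-957/4846; 3837/9692]
step 1: x' = x̄ + K·y = [1673/2423, -2431/2423]
step 1: P' = (I − K·H)·P̄ = [708/2423 3291/4846; 3291/4846 23583/9692]

step 0: x' = [42/113, -221/113], P' = [36/113 85/113; 85/113 298/113]
step 1: x' = [1673/2423, -2431/2423], P' = [708/2423 3291/4846; 3291/4846 23583/9692]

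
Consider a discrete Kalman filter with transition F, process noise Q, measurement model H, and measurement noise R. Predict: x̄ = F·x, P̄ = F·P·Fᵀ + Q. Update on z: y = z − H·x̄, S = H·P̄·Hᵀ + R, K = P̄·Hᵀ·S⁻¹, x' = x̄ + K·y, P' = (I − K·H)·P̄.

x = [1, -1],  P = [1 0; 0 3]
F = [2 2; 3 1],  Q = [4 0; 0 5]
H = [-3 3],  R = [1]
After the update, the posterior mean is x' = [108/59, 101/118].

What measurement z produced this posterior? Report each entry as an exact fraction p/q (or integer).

x̄ = F·x = [0, 2]
P̄ = F·P·Fᵀ + Q = [20 12; 12 17]
S = H·P̄·Hᵀ + R = [118]
K = P̄·Hᵀ·S⁻¹ = [-12/59; 15/118]
x' − x̄ = [108/59, -135/118] = K·y
y = (KᵀK)⁻¹·Kᵀ·(x' − x̄) = [-9]
z = y + H·x̄ = [-9] + [6] = [-3]

z = [-3]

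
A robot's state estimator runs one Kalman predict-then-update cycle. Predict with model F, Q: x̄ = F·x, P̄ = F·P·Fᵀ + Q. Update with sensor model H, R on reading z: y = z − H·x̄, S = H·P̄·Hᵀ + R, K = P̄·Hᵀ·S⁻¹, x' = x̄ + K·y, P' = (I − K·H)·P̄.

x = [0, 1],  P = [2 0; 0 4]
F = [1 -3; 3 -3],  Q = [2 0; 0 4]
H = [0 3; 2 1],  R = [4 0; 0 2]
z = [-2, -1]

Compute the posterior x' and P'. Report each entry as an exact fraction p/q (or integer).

x' = [-1364/5653, -3538/5653]
P' = [3138/5653 -1028/5653; -1028/5653 2340/5653]

x̄ = F·x = [-3, -3]
P̄ = F·P·Fᵀ + Q = [40 42; 42 58]
y = z − H·x̄ = [7, 8]
S = H·P̄·Hᵀ + R = [526 426; 426 388]
K = P̄·Hᵀ·S⁻¹ = [-771/5653 2624/5653; 1755/5653 142/5653]
x' = x̄ + K·y = [-1364/5653, -3538/5653]
P' = (I − K·H)·P̄ = [3138/5653 -1028/5653; -1028/5653 2340/5653]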